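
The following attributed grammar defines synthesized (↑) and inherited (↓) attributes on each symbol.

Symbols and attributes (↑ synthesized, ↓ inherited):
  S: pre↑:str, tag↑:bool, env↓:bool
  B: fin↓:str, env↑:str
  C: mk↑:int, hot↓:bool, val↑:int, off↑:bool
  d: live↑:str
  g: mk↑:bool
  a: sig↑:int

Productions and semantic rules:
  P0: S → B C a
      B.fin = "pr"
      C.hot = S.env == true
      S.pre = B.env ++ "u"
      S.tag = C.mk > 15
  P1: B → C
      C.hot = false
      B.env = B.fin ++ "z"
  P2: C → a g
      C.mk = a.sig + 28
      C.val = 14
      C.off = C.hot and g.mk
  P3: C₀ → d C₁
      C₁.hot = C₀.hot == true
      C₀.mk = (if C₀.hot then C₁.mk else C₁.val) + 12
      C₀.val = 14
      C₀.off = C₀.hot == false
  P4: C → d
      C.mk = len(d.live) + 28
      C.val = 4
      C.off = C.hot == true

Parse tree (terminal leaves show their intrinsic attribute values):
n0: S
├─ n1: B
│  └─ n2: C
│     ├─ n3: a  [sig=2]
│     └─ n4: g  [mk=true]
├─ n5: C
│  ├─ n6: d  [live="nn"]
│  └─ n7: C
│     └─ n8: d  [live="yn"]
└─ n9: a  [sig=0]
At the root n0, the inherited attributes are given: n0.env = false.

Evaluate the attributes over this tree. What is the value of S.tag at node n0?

true

1. n0.env = false  [given at root]
2. n1.fin = "pr"  ["pr"]
3. n2.hot = false  [false]
4. n3.sig = 2  [terminal]
5. n4.mk = true  [terminal]
6. n2.mk = 30  [a.sig + 28]
7. n2.val = 14  [14]
8. n2.off = false  [C.hot and g.mk]
9. n1.env = "prz"  [B.fin ++ "z"]
10. n5.hot = false  [S.env == true]
11. n6.live = "nn"  [terminal]
12. n7.hot = false  [C₀.hot == true]
13. n8.live = "yn"  [terminal]
14. n7.mk = 30  [len(d.live) + 28]
15. n7.val = 4  [4]
16. n7.off = false  [C.hot == true]
17. n5.mk = 16  [(if C₀.hot then C₁.mk else C₁.val) + 12]
18. n5.val = 14  [14]
19. n5.off = true  [C₀.hot == false]
20. n9.sig = 0  [terminal]
21. n0.pre = "przu"  [B.env ++ "u"]
22. n0.tag = true  [C.mk > 15]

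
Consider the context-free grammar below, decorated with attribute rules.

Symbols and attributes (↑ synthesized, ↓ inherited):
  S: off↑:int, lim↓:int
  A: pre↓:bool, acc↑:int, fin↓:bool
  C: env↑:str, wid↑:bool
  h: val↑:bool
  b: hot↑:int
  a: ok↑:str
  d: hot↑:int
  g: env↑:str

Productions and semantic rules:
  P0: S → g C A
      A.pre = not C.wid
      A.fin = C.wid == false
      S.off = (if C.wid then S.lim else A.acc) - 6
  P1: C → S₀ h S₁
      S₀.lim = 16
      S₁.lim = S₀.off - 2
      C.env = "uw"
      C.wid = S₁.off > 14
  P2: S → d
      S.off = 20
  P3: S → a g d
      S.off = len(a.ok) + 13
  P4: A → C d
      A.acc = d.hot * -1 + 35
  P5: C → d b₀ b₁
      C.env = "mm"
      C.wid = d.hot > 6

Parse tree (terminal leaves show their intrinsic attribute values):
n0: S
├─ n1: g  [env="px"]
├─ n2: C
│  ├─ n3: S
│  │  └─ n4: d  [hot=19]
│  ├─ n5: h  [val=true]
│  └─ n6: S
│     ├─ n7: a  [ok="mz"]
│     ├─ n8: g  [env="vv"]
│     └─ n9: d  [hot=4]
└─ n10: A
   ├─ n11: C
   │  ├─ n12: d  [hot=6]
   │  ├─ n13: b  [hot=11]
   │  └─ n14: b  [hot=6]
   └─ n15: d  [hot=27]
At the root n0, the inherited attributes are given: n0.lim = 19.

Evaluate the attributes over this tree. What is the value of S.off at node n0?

13

1. n0.lim = 19  [given at root]
2. n1.env = "px"  [terminal]
3. n3.lim = 16  [16]
4. n4.hot = 19  [terminal]
5. n3.off = 20  [20]
6. n5.val = true  [terminal]
7. n6.lim = 18  [S₀.off - 2]
8. n7.ok = "mz"  [terminal]
9. n8.env = "vv"  [terminal]
10. n9.hot = 4  [terminal]
11. n6.off = 15  [len(a.ok) + 13]
12. n2.env = "uw"  ["uw"]
13. n2.wid = true  [S₁.off > 14]
14. n10.pre = false  [not C.wid]
15. n10.fin = false  [C.wid == false]
16. n12.hot = 6  [terminal]
17. n13.hot = 11  [terminal]
18. n14.hot = 6  [terminal]
19. n11.env = "mm"  ["mm"]
20. n11.wid = false  [d.hot > 6]
21. n15.hot = 27  [terminal]
22. n10.acc = 8  [d.hot * -1 + 35]
23. n0.off = 13  [(if C.wid then S.lim else A.acc) - 6]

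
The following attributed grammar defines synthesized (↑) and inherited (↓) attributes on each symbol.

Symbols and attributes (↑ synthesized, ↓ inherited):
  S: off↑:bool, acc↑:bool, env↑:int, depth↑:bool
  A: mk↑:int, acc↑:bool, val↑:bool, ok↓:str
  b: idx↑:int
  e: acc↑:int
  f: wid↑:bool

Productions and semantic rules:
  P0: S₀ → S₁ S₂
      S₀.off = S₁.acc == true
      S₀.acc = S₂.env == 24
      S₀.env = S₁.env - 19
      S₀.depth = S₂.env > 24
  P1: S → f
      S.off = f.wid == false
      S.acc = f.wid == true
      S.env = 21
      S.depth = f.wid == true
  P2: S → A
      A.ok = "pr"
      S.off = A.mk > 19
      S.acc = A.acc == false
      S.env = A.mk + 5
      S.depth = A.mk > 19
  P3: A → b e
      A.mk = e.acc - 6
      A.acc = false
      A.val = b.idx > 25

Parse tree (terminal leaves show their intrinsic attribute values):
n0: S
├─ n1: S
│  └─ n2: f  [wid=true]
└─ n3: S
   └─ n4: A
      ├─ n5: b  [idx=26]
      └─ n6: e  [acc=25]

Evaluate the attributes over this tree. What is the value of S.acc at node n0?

1. n2.wid = true  [terminal]
2. n1.off = false  [f.wid == false]
3. n1.acc = true  [f.wid == true]
4. n1.env = 21  [21]
5. n1.depth = true  [f.wid == true]
6. n4.ok = "pr"  ["pr"]
7. n5.idx = 26  [terminal]
8. n6.acc = 25  [terminal]
9. n4.mk = 19  [e.acc - 6]
10. n4.acc = false  [false]
11. n4.val = true  [b.idx > 25]
12. n3.off = false  [A.mk > 19]
13. n3.acc = true  [A.acc == false]
14. n3.env = 24  [A.mk + 5]
15. n3.depth = false  [A.mk > 19]
16. n0.off = true  [S₁.acc == true]
17. n0.acc = true  [S₂.env == 24]
18. n0.env = 2  [S₁.env - 19]
19. n0.depth = false  [S₂.env > 24]

true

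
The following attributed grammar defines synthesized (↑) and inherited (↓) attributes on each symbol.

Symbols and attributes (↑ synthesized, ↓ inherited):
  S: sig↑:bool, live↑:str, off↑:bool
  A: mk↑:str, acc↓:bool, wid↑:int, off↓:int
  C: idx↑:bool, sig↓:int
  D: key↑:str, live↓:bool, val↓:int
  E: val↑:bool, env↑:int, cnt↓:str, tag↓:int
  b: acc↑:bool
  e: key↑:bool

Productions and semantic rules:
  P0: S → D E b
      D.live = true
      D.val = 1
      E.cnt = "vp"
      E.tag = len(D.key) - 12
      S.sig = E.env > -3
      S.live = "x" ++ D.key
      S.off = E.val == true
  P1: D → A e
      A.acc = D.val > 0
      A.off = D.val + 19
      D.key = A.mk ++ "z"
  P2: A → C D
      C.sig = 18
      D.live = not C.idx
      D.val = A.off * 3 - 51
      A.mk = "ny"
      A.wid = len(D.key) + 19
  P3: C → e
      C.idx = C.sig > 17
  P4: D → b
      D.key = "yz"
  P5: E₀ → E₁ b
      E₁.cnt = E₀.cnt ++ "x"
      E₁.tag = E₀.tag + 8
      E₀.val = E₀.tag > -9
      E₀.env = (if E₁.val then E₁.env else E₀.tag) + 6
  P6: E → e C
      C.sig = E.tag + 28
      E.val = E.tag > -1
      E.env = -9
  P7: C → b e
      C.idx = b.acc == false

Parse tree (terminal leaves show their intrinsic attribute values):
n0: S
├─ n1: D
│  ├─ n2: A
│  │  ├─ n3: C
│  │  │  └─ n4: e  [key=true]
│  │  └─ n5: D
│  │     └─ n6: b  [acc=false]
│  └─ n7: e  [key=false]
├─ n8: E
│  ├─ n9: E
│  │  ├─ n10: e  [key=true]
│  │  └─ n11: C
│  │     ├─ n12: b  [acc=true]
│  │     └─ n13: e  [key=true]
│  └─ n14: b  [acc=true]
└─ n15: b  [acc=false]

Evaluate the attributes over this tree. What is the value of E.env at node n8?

1. n1.live = true  [true]
2. n1.val = 1  [1]
3. n2.acc = true  [D.val > 0]
4. n2.off = 20  [D.val + 19]
5. n3.sig = 18  [18]
6. n4.key = true  [terminal]
7. n3.idx = true  [C.sig > 17]
8. n5.live = false  [not C.idx]
9. n5.val = 9  [A.off * 3 - 51]
10. n6.acc = false  [terminal]
11. n5.key = "yz"  ["yz"]
12. n2.mk = "ny"  ["ny"]
13. n2.wid = 21  [len(D.key) + 19]
14. n7.key = false  [terminal]
15. n1.key = "nyz"  [A.mk ++ "z"]
16. n8.cnt = "vp"  ["vp"]
17. n8.tag = -9  [len(D.key) - 12]
18. n9.cnt = "vpx"  [E₀.cnt ++ "x"]
19. n9.tag = -1  [E₀.tag + 8]
20. n10.key = true  [terminal]
21. n11.sig = 27  [E.tag + 28]
22. n12.acc = true  [terminal]
23. n13.key = true  [terminal]
24. n11.idx = false  [b.acc == false]
25. n9.val = false  [E.tag > -1]
26. n9.env = -9  [-9]
27. n14.acc = true  [terminal]
28. n8.val = false  [E₀.tag > -9]
29. n8.env = -3  [(if E₁.val then E₁.env else E₀.tag) + 6]
30. n15.acc = false  [terminal]
31. n0.sig = false  [E.env > -3]
32. n0.live = "xnyz"  ["x" ++ D.key]
33. n0.off = false  [E.val == true]

-3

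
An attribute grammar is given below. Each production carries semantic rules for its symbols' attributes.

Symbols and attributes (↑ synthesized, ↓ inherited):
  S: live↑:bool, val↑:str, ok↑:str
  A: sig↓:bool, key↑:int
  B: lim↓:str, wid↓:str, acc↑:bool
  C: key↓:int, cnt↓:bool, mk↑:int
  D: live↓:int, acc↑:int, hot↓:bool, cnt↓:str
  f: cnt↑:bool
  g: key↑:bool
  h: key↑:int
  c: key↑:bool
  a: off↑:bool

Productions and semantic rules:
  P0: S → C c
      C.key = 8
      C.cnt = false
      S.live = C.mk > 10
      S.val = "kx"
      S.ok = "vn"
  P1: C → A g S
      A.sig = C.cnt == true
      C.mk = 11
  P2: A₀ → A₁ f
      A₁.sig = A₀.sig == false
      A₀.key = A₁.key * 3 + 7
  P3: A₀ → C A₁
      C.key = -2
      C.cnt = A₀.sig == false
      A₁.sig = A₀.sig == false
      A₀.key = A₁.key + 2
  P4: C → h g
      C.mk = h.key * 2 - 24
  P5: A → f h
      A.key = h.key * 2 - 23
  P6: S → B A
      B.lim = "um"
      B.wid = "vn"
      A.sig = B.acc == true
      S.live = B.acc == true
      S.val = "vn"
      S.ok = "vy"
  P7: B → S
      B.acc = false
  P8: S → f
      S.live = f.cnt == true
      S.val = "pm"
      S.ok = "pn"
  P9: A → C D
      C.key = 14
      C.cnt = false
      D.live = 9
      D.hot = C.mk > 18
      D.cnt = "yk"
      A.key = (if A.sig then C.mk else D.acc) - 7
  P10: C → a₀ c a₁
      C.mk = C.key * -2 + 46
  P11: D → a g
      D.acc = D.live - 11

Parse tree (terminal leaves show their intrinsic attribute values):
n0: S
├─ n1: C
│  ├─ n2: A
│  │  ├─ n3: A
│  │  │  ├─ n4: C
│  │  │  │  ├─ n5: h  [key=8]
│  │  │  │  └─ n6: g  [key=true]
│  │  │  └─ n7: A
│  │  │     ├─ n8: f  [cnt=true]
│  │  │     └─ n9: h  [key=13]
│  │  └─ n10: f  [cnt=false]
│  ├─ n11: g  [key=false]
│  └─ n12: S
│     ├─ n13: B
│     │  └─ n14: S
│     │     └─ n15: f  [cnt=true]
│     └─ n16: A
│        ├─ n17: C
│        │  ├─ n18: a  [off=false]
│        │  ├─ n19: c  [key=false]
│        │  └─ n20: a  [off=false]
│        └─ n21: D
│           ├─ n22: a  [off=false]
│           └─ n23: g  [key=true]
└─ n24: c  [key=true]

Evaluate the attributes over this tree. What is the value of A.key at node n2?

1. n1.key = 8  [8]
2. n1.cnt = false  [false]
3. n2.sig = false  [C.cnt == true]
4. n3.sig = true  [A₀.sig == false]
5. n4.key = -2  [-2]
6. n4.cnt = false  [A₀.sig == false]
7. n5.key = 8  [terminal]
8. n6.key = true  [terminal]
9. n4.mk = -8  [h.key * 2 - 24]
10. n7.sig = false  [A₀.sig == false]
11. n8.cnt = true  [terminal]
12. n9.key = 13  [terminal]
13. n7.key = 3  [h.key * 2 - 23]
14. n3.key = 5  [A₁.key + 2]
15. n10.cnt = false  [terminal]
16. n2.key = 22  [A₁.key * 3 + 7]
17. n11.key = false  [terminal]
18. n13.lim = "um"  ["um"]
19. n13.wid = "vn"  ["vn"]
20. n15.cnt = true  [terminal]
21. n14.live = true  [f.cnt == true]
22. n14.val = "pm"  ["pm"]
23. n14.ok = "pn"  ["pn"]
24. n13.acc = false  [false]
25. n16.sig = false  [B.acc == true]
26. n17.key = 14  [14]
27. n17.cnt = false  [false]
28. n18.off = false  [terminal]
29. n19.key = false  [terminal]
30. n20.off = false  [terminal]
31. n17.mk = 18  [C.key * -2 + 46]
32. n21.live = 9  [9]
33. n21.hot = false  [C.mk > 18]
34. n21.cnt = "yk"  ["yk"]
35. n22.off = false  [terminal]
36. n23.key = true  [terminal]
37. n21.acc = -2  [D.live - 11]
38. n16.key = -9  [(if A.sig then C.mk else D.acc) - 7]
39. n12.live = false  [B.acc == true]
40. n12.val = "vn"  ["vn"]
41. n12.ok = "vy"  ["vy"]
42. n1.mk = 11  [11]
43. n24.key = true  [terminal]
44. n0.live = true  [C.mk > 10]
45. n0.val = "kx"  ["kx"]
46. n0.ok = "vn"  ["vn"]

22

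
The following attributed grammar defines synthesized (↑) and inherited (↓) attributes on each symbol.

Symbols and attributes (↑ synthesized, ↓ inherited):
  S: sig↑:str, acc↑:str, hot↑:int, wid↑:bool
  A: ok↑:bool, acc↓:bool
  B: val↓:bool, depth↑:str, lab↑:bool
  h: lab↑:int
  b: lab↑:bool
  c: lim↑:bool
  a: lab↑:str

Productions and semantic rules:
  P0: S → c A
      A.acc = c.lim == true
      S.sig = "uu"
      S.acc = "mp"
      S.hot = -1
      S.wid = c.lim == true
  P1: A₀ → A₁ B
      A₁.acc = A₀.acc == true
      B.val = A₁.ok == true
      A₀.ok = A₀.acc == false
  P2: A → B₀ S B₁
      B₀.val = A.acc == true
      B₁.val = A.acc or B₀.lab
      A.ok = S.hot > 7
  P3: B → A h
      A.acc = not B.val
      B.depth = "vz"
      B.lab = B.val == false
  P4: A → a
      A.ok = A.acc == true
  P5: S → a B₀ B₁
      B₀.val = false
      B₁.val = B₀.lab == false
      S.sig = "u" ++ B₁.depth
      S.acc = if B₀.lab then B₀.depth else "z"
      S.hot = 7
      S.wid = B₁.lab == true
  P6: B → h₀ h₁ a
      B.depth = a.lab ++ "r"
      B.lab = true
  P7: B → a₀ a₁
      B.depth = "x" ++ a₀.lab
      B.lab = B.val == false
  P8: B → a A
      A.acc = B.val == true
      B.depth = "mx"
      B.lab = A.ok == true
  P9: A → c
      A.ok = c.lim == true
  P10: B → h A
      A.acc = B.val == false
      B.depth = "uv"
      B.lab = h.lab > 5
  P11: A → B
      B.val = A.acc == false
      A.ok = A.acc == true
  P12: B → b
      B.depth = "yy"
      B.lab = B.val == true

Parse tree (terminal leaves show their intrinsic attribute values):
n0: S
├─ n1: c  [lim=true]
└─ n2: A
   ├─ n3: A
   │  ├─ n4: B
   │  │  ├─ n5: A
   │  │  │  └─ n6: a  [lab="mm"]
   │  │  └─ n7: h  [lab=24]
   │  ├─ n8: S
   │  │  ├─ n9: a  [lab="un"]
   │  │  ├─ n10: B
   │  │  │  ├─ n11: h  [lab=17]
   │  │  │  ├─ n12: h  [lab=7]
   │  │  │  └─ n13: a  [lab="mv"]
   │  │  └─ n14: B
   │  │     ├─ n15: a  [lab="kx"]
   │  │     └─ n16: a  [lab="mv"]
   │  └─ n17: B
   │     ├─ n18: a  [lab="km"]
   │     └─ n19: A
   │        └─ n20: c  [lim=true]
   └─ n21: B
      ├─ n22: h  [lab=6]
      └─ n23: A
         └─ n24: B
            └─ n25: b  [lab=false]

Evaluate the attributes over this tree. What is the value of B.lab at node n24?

1. n1.lim = true  [terminal]
2. n2.acc = true  [c.lim == true]
3. n3.acc = true  [A₀.acc == true]
4. n4.val = true  [A.acc == true]
5. n5.acc = false  [not B.val]
6. n6.lab = "mm"  [terminal]
7. n5.ok = false  [A.acc == true]
8. n7.lab = 24  [terminal]
9. n4.depth = "vz"  ["vz"]
10. n4.lab = false  [B.val == false]
11. n9.lab = "un"  [terminal]
12. n10.val = false  [false]
13. n11.lab = 17  [terminal]
14. n12.lab = 7  [terminal]
15. n13.lab = "mv"  [terminal]
16. n10.depth = "mvr"  [a.lab ++ "r"]
17. n10.lab = true  [true]
18. n14.val = false  [B₀.lab == false]
19. n15.lab = "kx"  [terminal]
20. n16.lab = "mv"  [terminal]
21. n14.depth = "xkx"  ["x" ++ a₀.lab]
22. n14.lab = true  [B.val == false]
23. n8.sig = "uxkx"  ["u" ++ B₁.depth]
24. n8.acc = "mvr"  [if B₀.lab then B₀.depth else "z"]
25. n8.hot = 7  [7]
26. n8.wid = true  [B₁.lab == true]
27. n17.val = true  [A.acc or B₀.lab]
28. n18.lab = "km"  [terminal]
29. n19.acc = true  [B.val == true]
30. n20.lim = true  [terminal]
31. n19.ok = true  [c.lim == true]
32. n17.depth = "mx"  ["mx"]
33. n17.lab = true  [A.ok == true]
34. n3.ok = false  [S.hot > 7]
35. n21.val = false  [A₁.ok == true]
36. n22.lab = 6  [terminal]
37. n23.acc = true  [B.val == false]
38. n24.val = false  [A.acc == false]
39. n25.lab = false  [terminal]
40. n24.depth = "yy"  ["yy"]
41. n24.lab = false  [B.val == true]
42. n23.ok = true  [A.acc == true]
43. n21.depth = "uv"  ["uv"]
44. n21.lab = true  [h.lab > 5]
45. n2.ok = false  [A₀.acc == false]
46. n0.sig = "uu"  ["uu"]
47. n0.acc = "mp"  ["mp"]
48. n0.hot = -1  [-1]
49. n0.wid = true  [c.lim == true]

false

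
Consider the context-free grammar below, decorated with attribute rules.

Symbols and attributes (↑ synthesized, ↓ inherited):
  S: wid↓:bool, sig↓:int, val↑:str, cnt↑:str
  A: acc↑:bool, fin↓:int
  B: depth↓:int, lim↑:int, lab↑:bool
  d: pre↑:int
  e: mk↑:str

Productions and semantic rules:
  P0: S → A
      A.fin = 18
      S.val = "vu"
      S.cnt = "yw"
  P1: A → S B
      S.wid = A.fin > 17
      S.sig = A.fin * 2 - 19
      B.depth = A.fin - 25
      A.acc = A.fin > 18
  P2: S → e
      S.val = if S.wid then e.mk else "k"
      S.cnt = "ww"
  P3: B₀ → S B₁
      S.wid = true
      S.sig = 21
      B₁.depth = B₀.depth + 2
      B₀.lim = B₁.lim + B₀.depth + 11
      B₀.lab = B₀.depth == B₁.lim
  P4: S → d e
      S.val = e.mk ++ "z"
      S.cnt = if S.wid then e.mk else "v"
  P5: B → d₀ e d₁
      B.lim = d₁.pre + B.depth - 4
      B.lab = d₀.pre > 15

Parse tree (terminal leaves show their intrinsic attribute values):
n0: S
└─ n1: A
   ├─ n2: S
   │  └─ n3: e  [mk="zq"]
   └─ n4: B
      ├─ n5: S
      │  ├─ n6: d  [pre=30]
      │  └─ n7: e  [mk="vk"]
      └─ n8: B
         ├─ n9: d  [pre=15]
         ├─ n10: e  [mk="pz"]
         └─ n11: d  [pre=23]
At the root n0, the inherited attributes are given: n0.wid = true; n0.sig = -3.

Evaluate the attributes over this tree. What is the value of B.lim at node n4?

1. n0.wid = true  [given at root]
2. n0.sig = -3  [given at root]
3. n1.fin = 18  [18]
4. n2.wid = true  [A.fin > 17]
5. n2.sig = 17  [A.fin * 2 - 19]
6. n3.mk = "zq"  [terminal]
7. n2.val = "zq"  [if S.wid then e.mk else "k"]
8. n2.cnt = "ww"  ["ww"]
9. n4.depth = -7  [A.fin - 25]
10. n5.wid = true  [true]
11. n5.sig = 21  [21]
12. n6.pre = 30  [terminal]
13. n7.mk = "vk"  [terminal]
14. n5.val = "vkz"  [e.mk ++ "z"]
15. n5.cnt = "vk"  [if S.wid then e.mk else "v"]
16. n8.depth = -5  [B₀.depth + 2]
17. n9.pre = 15  [terminal]
18. n10.mk = "pz"  [terminal]
19. n11.pre = 23  [terminal]
20. n8.lim = 14  [d₁.pre + B.depth - 4]
21. n8.lab = false  [d₀.pre > 15]
22. n4.lim = 18  [B₁.lim + B₀.depth + 11]
23. n4.lab = false  [B₀.depth == B₁.lim]
24. n1.acc = false  [A.fin > 18]
25. n0.val = "vu"  ["vu"]
26. n0.cnt = "yw"  ["yw"]

18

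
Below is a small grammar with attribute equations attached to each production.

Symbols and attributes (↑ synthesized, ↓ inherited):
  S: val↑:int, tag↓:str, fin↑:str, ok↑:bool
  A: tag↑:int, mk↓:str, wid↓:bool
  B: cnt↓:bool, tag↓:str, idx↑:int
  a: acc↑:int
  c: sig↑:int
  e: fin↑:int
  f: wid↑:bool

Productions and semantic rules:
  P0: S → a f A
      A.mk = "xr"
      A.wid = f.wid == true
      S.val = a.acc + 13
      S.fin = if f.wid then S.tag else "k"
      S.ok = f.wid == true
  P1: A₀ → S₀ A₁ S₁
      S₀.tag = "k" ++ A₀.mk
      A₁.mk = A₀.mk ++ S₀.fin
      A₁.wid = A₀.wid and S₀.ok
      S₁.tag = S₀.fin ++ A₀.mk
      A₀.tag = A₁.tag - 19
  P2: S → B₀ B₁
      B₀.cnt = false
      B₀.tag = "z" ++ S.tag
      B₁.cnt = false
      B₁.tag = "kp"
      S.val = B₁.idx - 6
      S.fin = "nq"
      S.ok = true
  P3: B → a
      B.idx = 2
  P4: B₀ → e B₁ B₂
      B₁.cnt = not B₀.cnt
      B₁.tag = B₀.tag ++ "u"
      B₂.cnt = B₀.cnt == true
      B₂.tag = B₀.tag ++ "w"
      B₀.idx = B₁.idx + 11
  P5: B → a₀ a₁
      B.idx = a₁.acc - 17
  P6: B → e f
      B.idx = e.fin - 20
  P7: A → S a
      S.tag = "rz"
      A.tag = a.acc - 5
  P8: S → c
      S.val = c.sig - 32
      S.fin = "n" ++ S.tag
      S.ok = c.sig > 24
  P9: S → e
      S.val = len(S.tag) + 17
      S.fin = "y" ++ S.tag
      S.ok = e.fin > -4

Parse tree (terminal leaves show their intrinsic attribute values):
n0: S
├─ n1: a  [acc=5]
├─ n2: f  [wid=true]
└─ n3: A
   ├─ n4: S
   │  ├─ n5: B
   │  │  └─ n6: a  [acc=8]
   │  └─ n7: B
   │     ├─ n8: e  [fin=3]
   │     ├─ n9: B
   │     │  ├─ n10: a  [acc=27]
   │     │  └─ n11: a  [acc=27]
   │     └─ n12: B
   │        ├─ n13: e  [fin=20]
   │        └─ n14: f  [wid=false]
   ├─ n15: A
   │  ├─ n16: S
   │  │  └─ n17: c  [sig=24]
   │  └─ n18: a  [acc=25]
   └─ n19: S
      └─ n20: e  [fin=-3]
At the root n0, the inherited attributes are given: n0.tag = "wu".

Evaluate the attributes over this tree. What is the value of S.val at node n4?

15

1. n0.tag = "wu"  [given at root]
2. n1.acc = 5  [terminal]
3. n2.wid = true  [terminal]
4. n3.mk = "xr"  ["xr"]
5. n3.wid = true  [f.wid == true]
6. n4.tag = "kxr"  ["k" ++ A₀.mk]
7. n5.cnt = false  [false]
8. n5.tag = "zkxr"  ["z" ++ S.tag]
9. n6.acc = 8  [terminal]
10. n5.idx = 2  [2]
11. n7.cnt = false  [false]
12. n7.tag = "kp"  ["kp"]
13. n8.fin = 3  [terminal]
14. n9.cnt = true  [not B₀.cnt]
15. n9.tag = "kpu"  [B₀.tag ++ "u"]
16. n10.acc = 27  [terminal]
17. n11.acc = 27  [terminal]
18. n9.idx = 10  [a₁.acc - 17]
19. n12.cnt = false  [B₀.cnt == true]
20. n12.tag = "kpw"  [B₀.tag ++ "w"]
21. n13.fin = 20  [terminal]
22. n14.wid = false  [terminal]
23. n12.idx = 0  [e.fin - 20]
24. n7.idx = 21  [B₁.idx + 11]
25. n4.val = 15  [B₁.idx - 6]
26. n4.fin = "nq"  ["nq"]
27. n4.ok = true  [true]
28. n15.mk = "xrnq"  [A₀.mk ++ S₀.fin]
29. n15.wid = true  [A₀.wid and S₀.ok]
30. n16.tag = "rz"  ["rz"]
31. n17.sig = 24  [terminal]
32. n16.val = -8  [c.sig - 32]
33. n16.fin = "nrz"  ["n" ++ S.tag]
34. n16.ok = false  [c.sig > 24]
35. n18.acc = 25  [terminal]
36. n15.tag = 20  [a.acc - 5]
37. n19.tag = "nqxr"  [S₀.fin ++ A₀.mk]
38. n20.fin = -3  [terminal]
39. n19.val = 21  [len(S.tag) + 17]
40. n19.fin = "ynqxr"  ["y" ++ S.tag]
41. n19.ok = true  [e.fin > -4]
42. n3.tag = 1  [A₁.tag - 19]
43. n0.val = 18  [a.acc + 13]
44. n0.fin = "wu"  [if f.wid then S.tag else "k"]
45. n0.ok = true  [f.wid == true]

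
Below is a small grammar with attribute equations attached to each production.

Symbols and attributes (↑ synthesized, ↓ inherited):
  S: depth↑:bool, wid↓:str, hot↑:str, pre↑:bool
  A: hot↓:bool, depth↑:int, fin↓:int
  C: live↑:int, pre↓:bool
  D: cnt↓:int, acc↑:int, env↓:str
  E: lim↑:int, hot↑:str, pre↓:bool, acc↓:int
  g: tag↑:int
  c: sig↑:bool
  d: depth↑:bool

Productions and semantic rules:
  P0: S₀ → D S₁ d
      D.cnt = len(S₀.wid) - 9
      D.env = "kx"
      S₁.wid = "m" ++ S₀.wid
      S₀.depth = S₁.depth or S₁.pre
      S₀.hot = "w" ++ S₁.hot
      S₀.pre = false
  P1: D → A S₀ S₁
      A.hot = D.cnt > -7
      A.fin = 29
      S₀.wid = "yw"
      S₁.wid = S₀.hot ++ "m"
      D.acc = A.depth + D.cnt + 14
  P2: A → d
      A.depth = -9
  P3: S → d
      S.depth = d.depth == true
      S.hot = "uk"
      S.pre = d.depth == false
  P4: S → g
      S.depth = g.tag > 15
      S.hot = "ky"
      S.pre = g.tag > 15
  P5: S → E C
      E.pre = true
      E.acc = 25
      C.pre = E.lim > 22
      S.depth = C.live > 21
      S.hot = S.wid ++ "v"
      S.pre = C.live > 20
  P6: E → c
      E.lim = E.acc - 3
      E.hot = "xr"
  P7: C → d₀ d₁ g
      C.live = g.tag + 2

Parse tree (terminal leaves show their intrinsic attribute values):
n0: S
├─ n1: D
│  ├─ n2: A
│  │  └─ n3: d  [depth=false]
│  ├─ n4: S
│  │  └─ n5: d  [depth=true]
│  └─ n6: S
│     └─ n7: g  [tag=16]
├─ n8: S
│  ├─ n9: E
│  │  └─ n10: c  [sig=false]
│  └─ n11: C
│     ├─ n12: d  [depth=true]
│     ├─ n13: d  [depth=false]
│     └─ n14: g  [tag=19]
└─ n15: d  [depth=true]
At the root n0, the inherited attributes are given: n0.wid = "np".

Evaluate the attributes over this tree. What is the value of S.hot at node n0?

"wmnpv"

1. n0.wid = "np"  [given at root]
2. n1.cnt = -7  [len(S₀.wid) - 9]
3. n1.env = "kx"  ["kx"]
4. n2.hot = false  [D.cnt > -7]
5. n2.fin = 29  [29]
6. n3.depth = false  [terminal]
7. n2.depth = -9  [-9]
8. n4.wid = "yw"  ["yw"]
9. n5.depth = true  [terminal]
10. n4.depth = true  [d.depth == true]
11. n4.hot = "uk"  ["uk"]
12. n4.pre = false  [d.depth == false]
13. n6.wid = "ukm"  [S₀.hot ++ "m"]
14. n7.tag = 16  [terminal]
15. n6.depth = true  [g.tag > 15]
16. n6.hot = "ky"  ["ky"]
17. n6.pre = true  [g.tag > 15]
18. n1.acc = -2  [A.depth + D.cnt + 14]
19. n8.wid = "mnp"  ["m" ++ S₀.wid]
20. n9.pre = true  [true]
21. n9.acc = 25  [25]
22. n10.sig = false  [terminal]
23. n9.lim = 22  [E.acc - 3]
24. n9.hot = "xr"  ["xr"]
25. n11.pre = false  [E.lim > 22]
26. n12.depth = true  [terminal]
27. n13.depth = false  [terminal]
28. n14.tag = 19  [terminal]
29. n11.live = 21  [g.tag + 2]
30. n8.depth = false  [C.live > 21]
31. n8.hot = "mnpv"  [S.wid ++ "v"]
32. n8.pre = true  [C.live > 20]
33. n15.depth = true  [terminal]
34. n0.depth = true  [S₁.depth or S₁.pre]
35. n0.hot = "wmnpv"  ["w" ++ S₁.hot]
36. n0.pre = false  [false]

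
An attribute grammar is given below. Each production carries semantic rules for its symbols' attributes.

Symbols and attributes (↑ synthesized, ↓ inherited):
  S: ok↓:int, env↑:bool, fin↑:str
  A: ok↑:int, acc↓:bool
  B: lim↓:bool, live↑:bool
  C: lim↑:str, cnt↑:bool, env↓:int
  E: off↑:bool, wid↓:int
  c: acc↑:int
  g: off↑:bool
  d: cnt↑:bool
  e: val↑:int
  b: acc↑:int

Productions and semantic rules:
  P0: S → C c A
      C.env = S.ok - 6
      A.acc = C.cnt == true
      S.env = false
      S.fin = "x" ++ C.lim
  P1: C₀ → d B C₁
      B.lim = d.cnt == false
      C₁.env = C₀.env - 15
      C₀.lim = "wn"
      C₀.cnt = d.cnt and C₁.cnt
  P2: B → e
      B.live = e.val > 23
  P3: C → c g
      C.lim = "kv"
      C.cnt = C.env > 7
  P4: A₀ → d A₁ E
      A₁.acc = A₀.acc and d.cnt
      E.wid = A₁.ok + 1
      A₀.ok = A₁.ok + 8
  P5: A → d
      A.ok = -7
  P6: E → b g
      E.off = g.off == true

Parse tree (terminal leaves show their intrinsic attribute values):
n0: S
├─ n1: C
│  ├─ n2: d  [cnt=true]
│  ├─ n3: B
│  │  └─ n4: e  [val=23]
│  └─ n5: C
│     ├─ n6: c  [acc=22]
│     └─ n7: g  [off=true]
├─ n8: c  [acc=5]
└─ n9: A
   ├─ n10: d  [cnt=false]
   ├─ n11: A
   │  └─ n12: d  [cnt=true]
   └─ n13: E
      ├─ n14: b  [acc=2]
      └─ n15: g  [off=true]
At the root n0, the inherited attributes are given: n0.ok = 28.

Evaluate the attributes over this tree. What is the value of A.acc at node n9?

1. n0.ok = 28  [given at root]
2. n1.env = 22  [S.ok - 6]
3. n2.cnt = true  [terminal]
4. n3.lim = false  [d.cnt == false]
5. n4.val = 23  [terminal]
6. n3.live = false  [e.val > 23]
7. n5.env = 7  [C₀.env - 15]
8. n6.acc = 22  [terminal]
9. n7.off = true  [terminal]
10. n5.lim = "kv"  ["kv"]
11. n5.cnt = false  [C.env > 7]
12. n1.lim = "wn"  ["wn"]
13. n1.cnt = false  [d.cnt and C₁.cnt]
14. n8.acc = 5  [terminal]
15. n9.acc = false  [C.cnt == true]
16. n10.cnt = false  [terminal]
17. n11.acc = false  [A₀.acc and d.cnt]
18. n12.cnt = true  [terminal]
19. n11.ok = -7  [-7]
20. n13.wid = -6  [A₁.ok + 1]
21. n14.acc = 2  [terminal]
22. n15.off = true  [terminal]
23. n13.off = true  [g.off == true]
24. n9.ok = 1  [A₁.ok + 8]
25. n0.env = false  [false]
26. n0.fin = "xwn"  ["x" ++ C.lim]

false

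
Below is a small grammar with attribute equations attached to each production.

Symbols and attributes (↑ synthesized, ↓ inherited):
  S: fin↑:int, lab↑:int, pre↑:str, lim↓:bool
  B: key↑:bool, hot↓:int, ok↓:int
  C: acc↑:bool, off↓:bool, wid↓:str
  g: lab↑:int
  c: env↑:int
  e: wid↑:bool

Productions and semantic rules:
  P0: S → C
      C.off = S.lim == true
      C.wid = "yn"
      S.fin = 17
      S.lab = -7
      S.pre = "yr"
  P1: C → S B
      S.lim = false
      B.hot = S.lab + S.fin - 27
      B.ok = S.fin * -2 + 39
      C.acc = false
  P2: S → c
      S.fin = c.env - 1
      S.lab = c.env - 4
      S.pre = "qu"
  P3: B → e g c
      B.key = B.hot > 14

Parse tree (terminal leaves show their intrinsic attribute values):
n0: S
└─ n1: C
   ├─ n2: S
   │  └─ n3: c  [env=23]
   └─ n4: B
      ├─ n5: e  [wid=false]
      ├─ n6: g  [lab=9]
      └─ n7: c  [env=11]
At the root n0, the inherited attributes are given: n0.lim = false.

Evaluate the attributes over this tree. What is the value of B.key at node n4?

1. n0.lim = false  [given at root]
2. n1.off = false  [S.lim == true]
3. n1.wid = "yn"  ["yn"]
4. n2.lim = false  [false]
5. n3.env = 23  [terminal]
6. n2.fin = 22  [c.env - 1]
7. n2.lab = 19  [c.env - 4]
8. n2.pre = "qu"  ["qu"]
9. n4.hot = 14  [S.lab + S.fin - 27]
10. n4.ok = -5  [S.fin * -2 + 39]
11. n5.wid = false  [terminal]
12. n6.lab = 9  [terminal]
13. n7.env = 11  [terminal]
14. n4.key = false  [B.hot > 14]
15. n1.acc = false  [false]
16. n0.fin = 17  [17]
17. n0.lab = -7  [-7]
18. n0.pre = "yr"  ["yr"]

false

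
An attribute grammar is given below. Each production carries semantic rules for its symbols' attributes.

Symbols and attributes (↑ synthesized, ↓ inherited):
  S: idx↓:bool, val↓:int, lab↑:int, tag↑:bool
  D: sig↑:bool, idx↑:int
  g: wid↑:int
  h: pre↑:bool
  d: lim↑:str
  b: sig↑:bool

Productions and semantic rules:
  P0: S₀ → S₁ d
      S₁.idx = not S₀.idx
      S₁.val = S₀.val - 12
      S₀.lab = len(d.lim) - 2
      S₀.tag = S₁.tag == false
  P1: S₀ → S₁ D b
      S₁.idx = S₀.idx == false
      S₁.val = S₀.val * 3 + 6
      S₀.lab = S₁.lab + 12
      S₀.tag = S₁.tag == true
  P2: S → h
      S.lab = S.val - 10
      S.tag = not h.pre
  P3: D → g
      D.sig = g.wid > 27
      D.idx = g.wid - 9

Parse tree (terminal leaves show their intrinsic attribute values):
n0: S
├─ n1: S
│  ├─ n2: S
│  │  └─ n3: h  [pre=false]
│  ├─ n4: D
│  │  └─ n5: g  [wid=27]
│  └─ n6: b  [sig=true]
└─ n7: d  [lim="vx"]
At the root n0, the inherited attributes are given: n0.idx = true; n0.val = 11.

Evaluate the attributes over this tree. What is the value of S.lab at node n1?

1. n0.idx = true  [given at root]
2. n0.val = 11  [given at root]
3. n1.idx = false  [not S₀.idx]
4. n1.val = -1  [S₀.val - 12]
5. n2.idx = true  [S₀.idx == false]
6. n2.val = 3  [S₀.val * 3 + 6]
7. n3.pre = false  [terminal]
8. n2.lab = -7  [S.val - 10]
9. n2.tag = true  [not h.pre]
10. n5.wid = 27  [terminal]
11. n4.sig = false  [g.wid > 27]
12. n4.idx = 18  [g.wid - 9]
13. n6.sig = true  [terminal]
14. n1.lab = 5  [S₁.lab + 12]
15. n1.tag = true  [S₁.tag == true]
16. n7.lim = "vx"  [terminal]
17. n0.lab = 0  [len(d.lim) - 2]
18. n0.tag = false  [S₁.tag == false]

5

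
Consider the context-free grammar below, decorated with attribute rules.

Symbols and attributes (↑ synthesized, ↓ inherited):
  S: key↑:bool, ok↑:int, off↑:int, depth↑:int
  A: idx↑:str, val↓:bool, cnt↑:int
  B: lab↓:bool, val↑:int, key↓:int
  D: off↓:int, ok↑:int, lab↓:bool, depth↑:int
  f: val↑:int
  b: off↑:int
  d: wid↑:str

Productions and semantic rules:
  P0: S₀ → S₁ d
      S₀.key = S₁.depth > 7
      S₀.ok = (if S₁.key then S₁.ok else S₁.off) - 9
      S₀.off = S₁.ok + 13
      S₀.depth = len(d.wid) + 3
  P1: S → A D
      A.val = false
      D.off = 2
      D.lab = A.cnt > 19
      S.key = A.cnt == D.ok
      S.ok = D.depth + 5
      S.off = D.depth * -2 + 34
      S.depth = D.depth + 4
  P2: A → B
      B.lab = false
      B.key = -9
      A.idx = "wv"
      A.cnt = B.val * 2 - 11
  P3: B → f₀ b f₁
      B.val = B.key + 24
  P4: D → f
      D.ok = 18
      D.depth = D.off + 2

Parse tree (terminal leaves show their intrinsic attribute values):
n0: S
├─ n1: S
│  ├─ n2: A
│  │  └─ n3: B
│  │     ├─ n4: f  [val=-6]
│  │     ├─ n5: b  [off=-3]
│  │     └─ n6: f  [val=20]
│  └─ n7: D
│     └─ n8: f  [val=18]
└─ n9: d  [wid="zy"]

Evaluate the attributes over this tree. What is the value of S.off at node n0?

1. n2.val = false  [false]
2. n3.lab = false  [false]
3. n3.key = -9  [-9]
4. n4.val = -6  [terminal]
5. n5.off = -3  [terminal]
6. n6.val = 20  [terminal]
7. n3.val = 15  [B.key + 24]
8. n2.idx = "wv"  ["wv"]
9. n2.cnt = 19  [B.val * 2 - 11]
10. n7.off = 2  [2]
11. n7.lab = false  [A.cnt > 19]
12. n8.val = 18  [terminal]
13. n7.ok = 18  [18]
14. n7.depth = 4  [D.off + 2]
15. n1.key = false  [A.cnt == D.ok]
16. n1.ok = 9  [D.depth + 5]
17. n1.off = 26  [D.depth * -2 + 34]
18. n1.depth = 8  [D.depth + 4]
19. n9.wid = "zy"  [terminal]
20. n0.key = true  [S₁.depth > 7]
21. n0.ok = 17  [(if S₁.key then S₁.ok else S₁.off) - 9]
22. n0.off = 22  [S₁.ok + 13]
23. n0.depth = 5  [len(d.wid) + 3]

22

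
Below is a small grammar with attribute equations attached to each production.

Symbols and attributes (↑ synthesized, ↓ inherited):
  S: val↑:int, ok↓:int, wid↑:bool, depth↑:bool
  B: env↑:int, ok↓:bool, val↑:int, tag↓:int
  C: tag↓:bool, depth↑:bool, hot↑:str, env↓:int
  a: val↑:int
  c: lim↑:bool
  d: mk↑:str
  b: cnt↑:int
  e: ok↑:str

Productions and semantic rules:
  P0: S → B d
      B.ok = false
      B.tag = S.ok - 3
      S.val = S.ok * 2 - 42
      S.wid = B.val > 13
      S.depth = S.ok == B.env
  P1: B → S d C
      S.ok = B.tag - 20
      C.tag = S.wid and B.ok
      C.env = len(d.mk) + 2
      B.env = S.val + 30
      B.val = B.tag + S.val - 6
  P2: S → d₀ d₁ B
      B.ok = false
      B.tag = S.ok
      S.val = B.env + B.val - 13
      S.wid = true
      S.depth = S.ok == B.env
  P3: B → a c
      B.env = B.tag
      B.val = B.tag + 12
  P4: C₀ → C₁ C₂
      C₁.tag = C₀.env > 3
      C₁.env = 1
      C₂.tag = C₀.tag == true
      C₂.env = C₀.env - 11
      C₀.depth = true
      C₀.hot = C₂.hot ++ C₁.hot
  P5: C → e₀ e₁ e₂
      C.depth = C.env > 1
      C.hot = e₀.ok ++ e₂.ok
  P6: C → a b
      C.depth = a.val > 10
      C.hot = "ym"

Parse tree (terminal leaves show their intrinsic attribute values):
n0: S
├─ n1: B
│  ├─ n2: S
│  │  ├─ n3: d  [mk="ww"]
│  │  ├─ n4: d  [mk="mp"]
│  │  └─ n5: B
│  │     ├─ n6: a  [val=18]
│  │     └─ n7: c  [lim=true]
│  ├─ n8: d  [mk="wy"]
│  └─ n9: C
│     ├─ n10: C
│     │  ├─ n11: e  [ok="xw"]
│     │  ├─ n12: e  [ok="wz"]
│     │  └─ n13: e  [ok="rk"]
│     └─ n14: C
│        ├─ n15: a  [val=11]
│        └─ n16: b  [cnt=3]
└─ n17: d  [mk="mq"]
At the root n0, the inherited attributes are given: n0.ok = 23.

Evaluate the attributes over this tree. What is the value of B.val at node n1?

13

1. n0.ok = 23  [given at root]
2. n1.ok = false  [false]
3. n1.tag = 20  [S.ok - 3]
4. n2.ok = 0  [B.tag - 20]
5. n3.mk = "ww"  [terminal]
6. n4.mk = "mp"  [terminal]
7. n5.ok = false  [false]
8. n5.tag = 0  [S.ok]
9. n6.val = 18  [terminal]
10. n7.lim = true  [terminal]
11. n5.env = 0  [B.tag]
12. n5.val = 12  [B.tag + 12]
13. n2.val = -1  [B.env + B.val - 13]
14. n2.wid = true  [true]
15. n2.depth = true  [S.ok == B.env]
16. n8.mk = "wy"  [terminal]
17. n9.tag = false  [S.wid and B.ok]
18. n9.env = 4  [len(d.mk) + 2]
19. n10.tag = true  [C₀.env > 3]
20. n10.env = 1  [1]
21. n11.ok = "xw"  [terminal]
22. n12.ok = "wz"  [terminal]
23. n13.ok = "rk"  [terminal]
24. n10.depth = false  [C.env > 1]
25. n10.hot = "xwrk"  [e₀.ok ++ e₂.ok]
26. n14.tag = false  [C₀.tag == true]
27. n14.env = -7  [C₀.env - 11]
28. n15.val = 11  [terminal]
29. n16.cnt = 3  [terminal]
30. n14.depth = true  [a.val > 10]
31. n14.hot = "ym"  ["ym"]
32. n9.depth = true  [true]
33. n9.hot = "ymxwrk"  [C₂.hot ++ C₁.hot]
34. n1.env = 29  [S.val + 30]
35. n1.val = 13  [B.tag + S.val - 6]
36. n17.mk = "mq"  [terminal]
37. n0.val = 4  [S.ok * 2 - 42]
38. n0.wid = false  [B.val > 13]
39. n0.depth = false  [S.ok == B.env]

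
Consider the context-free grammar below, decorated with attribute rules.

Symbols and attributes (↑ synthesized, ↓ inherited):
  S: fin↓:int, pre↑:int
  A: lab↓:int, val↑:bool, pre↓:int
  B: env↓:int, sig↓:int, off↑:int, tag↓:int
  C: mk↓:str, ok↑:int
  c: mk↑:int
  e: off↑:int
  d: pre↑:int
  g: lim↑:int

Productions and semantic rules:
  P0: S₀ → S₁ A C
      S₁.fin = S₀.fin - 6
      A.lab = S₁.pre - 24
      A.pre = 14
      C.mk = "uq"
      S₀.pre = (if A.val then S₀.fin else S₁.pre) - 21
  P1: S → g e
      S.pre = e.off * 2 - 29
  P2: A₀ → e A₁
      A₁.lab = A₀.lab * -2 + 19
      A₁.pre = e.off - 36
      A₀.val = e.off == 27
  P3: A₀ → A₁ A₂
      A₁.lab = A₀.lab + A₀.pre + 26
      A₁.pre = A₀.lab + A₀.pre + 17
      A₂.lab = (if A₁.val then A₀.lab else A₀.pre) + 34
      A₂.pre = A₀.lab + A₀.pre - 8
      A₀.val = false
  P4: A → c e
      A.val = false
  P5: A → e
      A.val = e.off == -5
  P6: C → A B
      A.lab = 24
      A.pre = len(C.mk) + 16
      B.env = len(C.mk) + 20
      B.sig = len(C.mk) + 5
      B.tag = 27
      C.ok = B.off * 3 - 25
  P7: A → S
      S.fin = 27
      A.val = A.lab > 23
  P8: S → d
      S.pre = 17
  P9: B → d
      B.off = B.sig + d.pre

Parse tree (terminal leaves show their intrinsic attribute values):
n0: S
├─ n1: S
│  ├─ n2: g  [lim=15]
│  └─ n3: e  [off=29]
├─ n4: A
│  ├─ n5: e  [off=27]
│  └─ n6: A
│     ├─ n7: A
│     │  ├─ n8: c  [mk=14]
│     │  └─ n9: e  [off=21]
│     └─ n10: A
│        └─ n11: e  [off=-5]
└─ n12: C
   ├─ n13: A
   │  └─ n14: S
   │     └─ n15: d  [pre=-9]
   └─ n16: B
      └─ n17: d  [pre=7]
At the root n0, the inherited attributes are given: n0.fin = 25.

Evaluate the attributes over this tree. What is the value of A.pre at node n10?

-8

1. n0.fin = 25  [given at root]
2. n1.fin = 19  [S₀.fin - 6]
3. n2.lim = 15  [terminal]
4. n3.off = 29  [terminal]
5. n1.pre = 29  [e.off * 2 - 29]
6. n4.lab = 5  [S₁.pre - 24]
7. n4.pre = 14  [14]
8. n5.off = 27  [terminal]
9. n6.lab = 9  [A₀.lab * -2 + 19]
10. n6.pre = -9  [e.off - 36]
11. n7.lab = 26  [A₀.lab + A₀.pre + 26]
12. n7.pre = 17  [A₀.lab + A₀.pre + 17]
13. n8.mk = 14  [terminal]
14. n9.off = 21  [terminal]
15. n7.val = false  [false]
16. n10.lab = 25  [(if A₁.val then A₀.lab else A₀.pre) + 34]
17. n10.pre = -8  [A₀.lab + A₀.pre - 8]
18. n11.off = -5  [terminal]
19. n10.val = true  [e.off == -5]
20. n6.val = false  [false]
21. n4.val = true  [e.off == 27]
22. n12.mk = "uq"  ["uq"]
23. n13.lab = 24  [24]
24. n13.pre = 18  [len(C.mk) + 16]
25. n14.fin = 27  [27]
26. n15.pre = -9  [terminal]
27. n14.pre = 17  [17]
28. n13.val = true  [A.lab > 23]
29. n16.env = 22  [len(C.mk) + 20]
30. n16.sig = 7  [len(C.mk) + 5]
31. n16.tag = 27  [27]
32. n17.pre = 7  [terminal]
33. n16.off = 14  [B.sig + d.pre]
34. n12.ok = 17  [B.off * 3 - 25]
35. n0.pre = 4  [(if A.val then S₀.fin else S₁.pre) - 21]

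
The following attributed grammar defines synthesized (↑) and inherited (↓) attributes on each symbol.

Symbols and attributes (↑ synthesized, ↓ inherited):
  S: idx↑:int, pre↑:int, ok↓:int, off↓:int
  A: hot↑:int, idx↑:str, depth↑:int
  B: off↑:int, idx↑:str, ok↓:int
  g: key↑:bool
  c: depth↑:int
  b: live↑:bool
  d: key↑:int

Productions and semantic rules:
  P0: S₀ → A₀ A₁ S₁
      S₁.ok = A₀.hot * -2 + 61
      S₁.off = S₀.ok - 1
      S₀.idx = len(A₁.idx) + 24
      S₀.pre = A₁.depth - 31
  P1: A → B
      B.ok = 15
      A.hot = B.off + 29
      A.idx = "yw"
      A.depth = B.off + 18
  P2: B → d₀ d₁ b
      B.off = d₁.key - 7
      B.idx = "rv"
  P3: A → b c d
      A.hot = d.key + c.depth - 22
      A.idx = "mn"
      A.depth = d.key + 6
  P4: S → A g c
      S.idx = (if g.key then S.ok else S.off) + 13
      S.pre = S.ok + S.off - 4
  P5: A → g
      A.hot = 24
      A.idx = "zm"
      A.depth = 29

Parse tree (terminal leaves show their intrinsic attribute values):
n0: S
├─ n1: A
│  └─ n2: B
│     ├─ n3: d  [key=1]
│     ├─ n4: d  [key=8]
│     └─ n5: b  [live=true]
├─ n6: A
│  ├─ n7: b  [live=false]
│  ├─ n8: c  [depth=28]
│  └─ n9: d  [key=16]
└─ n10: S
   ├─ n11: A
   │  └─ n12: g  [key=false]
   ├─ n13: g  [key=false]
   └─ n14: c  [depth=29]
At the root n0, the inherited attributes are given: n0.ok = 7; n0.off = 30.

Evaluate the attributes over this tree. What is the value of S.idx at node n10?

1. n0.ok = 7  [given at root]
2. n0.off = 30  [given at root]
3. n2.ok = 15  [15]
4. n3.key = 1  [terminal]
5. n4.key = 8  [terminal]
6. n5.live = true  [terminal]
7. n2.off = 1  [d₁.key - 7]
8. n2.idx = "rv"  ["rv"]
9. n1.hot = 30  [B.off + 29]
10. n1.idx = "yw"  ["yw"]
11. n1.depth = 19  [B.off + 18]
12. n7.live = false  [terminal]
13. n8.depth = 28  [terminal]
14. n9.key = 16  [terminal]
15. n6.hot = 22  [d.key + c.depth - 22]
16. n6.idx = "mn"  ["mn"]
17. n6.depth = 22  [d.key + 6]
18. n10.ok = 1  [A₀.hot * -2 + 61]
19. n10.off = 6  [S₀.ok - 1]
20. n12.key = false  [terminal]
21. n11.hot = 24  [24]
22. n11.idx = "zm"  ["zm"]
23. n11.depth = 29  [29]
24. n13.key = false  [terminal]
25. n14.depth = 29  [terminal]
26. n10.idx = 19  [(if g.key then S.ok else S.off) + 13]
27. n10.pre = 3  [S.ok + S.off - 4]
28. n0.idx = 26  [len(A₁.idx) + 24]
29. n0.pre = -9  [A₁.depth - 31]

19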